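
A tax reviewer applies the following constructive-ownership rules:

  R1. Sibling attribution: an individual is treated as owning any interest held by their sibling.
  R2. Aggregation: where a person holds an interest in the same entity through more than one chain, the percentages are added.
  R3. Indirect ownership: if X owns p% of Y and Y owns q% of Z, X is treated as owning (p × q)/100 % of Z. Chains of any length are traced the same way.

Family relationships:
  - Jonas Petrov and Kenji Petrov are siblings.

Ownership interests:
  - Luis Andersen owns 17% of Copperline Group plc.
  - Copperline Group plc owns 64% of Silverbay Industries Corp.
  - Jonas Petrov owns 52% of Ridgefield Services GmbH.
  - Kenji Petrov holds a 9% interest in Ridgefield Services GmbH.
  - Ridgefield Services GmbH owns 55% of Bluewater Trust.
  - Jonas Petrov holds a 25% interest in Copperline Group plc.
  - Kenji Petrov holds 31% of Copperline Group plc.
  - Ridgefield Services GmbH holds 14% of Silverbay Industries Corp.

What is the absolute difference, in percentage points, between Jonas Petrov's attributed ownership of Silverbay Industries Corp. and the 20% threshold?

24.38

By sibling attribution (R1), Jonas Petrov is treated as also owning Kenji Petrov's interest in Copperline Group plc, giving 25% + 31% = 56%.
By sibling attribution (R1), Jonas Petrov is treated as also owning Kenji Petrov's interest in Ridgefield Services GmbH, giving 52% + 9% = 61%.
Chain via Copperline Group plc (R3): 56% × 64% = 35.84% of Silverbay Industries Corp.
Chain via Ridgefield Services GmbH (R3): 61% × 14% = 8.54% of Silverbay Industries Corp.
Aggregating (R2): 35.84% + 8.54% = 44.38%.
44.38% exceeds the 20% threshold by 24.38 percentage points.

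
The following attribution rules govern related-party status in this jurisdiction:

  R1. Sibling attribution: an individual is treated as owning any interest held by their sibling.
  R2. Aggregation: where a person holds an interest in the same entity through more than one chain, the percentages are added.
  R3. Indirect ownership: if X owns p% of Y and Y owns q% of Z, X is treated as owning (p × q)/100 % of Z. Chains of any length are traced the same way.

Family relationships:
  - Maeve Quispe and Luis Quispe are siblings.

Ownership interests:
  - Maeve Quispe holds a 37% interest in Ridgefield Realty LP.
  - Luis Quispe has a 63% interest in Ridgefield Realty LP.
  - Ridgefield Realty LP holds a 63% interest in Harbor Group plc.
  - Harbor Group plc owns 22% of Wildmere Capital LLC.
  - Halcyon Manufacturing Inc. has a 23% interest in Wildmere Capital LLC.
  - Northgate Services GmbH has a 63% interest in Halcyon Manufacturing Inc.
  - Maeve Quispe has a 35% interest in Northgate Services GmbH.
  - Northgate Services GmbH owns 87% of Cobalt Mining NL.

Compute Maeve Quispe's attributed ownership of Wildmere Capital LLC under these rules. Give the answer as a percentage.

18.9315%

By sibling attribution (R1), Maeve Quispe is treated as also owning Luis Quispe's interest in Ridgefield Realty LP, giving 37% + 63% = 100%.
Chain via Northgate Services GmbH → Halcyon Manufacturing Inc. (R3): 35% × 63% × 23% = 5.0715% of Wildmere Capital LLC.
Chain via Ridgefield Realty LP → Harbor Group plc (R3): 100% × 63% × 22% = 13.86% of Wildmere Capital LLC.
Aggregating (R2): 5.0715% + 13.86% = 18.9315%.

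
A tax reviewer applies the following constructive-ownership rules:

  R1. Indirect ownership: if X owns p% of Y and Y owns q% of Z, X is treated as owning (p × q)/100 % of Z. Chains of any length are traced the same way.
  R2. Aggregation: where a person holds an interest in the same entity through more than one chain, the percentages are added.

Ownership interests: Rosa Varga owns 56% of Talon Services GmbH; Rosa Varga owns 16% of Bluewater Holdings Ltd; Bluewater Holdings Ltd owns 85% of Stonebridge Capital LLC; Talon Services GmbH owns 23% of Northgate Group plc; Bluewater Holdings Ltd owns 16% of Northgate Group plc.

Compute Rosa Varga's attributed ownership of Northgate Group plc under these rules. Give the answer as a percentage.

15.44%

Chain via Talon Services GmbH (R1): 56% × 23% = 12.88% of Northgate Group plc.
Chain via Bluewater Holdings Ltd (R1): 16% × 16% = 2.56% of Northgate Group plc.
Aggregating (R2): 12.88% + 2.56% = 15.44%.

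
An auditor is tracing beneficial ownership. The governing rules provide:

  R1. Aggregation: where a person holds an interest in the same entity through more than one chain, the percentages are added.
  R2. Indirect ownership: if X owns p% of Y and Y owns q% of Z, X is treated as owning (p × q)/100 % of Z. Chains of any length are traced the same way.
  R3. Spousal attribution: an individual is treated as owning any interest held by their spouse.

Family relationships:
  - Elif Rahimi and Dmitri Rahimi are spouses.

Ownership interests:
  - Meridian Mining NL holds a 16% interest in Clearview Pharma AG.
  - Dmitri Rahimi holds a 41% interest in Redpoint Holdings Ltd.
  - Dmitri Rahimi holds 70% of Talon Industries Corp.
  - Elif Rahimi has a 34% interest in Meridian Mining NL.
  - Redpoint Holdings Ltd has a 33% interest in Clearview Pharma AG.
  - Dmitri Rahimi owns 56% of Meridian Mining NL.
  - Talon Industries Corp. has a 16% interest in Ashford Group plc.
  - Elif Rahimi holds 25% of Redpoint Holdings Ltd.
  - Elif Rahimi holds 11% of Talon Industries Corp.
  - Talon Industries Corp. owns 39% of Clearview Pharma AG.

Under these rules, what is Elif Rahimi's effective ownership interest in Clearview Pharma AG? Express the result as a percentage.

By spousal attribution (R3), Elif Rahimi is treated as also owning Dmitri Rahimi's interest in Meridian Mining NL, giving 34% + 56% = 90%.
By spousal attribution (R3), Elif Rahimi is treated as also owning Dmitri Rahimi's interest in Redpoint Holdings Ltd, giving 25% + 41% = 66%.
By spousal attribution (R3), Elif Rahimi is treated as also owning Dmitri Rahimi's interest in Talon Industries Corp, giving 11% + 70% = 81%.
Chain via Meridian Mining NL (R2): 90% × 16% = 14.4% of Clearview Pharma AG.
Chain via Redpoint Holdings Ltd (R2): 66% × 33% = 21.78% of Clearview Pharma AG.
Chain via Talon Industries Corp. (R2): 81% × 39% = 31.59% of Clearview Pharma AG.
Aggregating (R1): 14.4% + 21.78% + 31.59% = 67.77%.

67.77%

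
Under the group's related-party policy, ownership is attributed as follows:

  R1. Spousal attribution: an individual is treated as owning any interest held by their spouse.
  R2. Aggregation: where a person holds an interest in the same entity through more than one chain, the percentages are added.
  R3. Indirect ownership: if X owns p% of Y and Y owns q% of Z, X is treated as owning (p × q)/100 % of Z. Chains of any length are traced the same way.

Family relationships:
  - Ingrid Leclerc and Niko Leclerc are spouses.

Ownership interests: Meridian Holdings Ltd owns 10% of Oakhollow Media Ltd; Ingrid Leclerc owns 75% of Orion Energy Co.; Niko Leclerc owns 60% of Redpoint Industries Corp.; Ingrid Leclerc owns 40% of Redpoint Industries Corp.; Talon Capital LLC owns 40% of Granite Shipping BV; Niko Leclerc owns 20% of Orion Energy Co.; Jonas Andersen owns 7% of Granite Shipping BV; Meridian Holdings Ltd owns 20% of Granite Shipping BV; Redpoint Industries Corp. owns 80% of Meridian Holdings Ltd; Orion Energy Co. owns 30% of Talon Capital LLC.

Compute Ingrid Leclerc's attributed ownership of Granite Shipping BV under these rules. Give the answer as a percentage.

By spousal attribution (R1), Ingrid Leclerc is treated as also owning Niko Leclerc's interest in Orion Energy Co, giving 75% + 20% = 95%.
By spousal attribution (R1), Ingrid Leclerc is treated as also owning Niko Leclerc's interest in Redpoint Industries Corp, giving 40% + 60% = 100%.
Chain via Orion Energy Co. → Talon Capital LLC (R3): 95% × 30% × 40% = 11.4% of Granite Shipping BV.
Chain via Redpoint Industries Corp. → Meridian Holdings Ltd (R3): 100% × 80% × 20% = 16% of Granite Shipping BV.
Aggregating (R2): 11.4% + 16% = 27.4%.

27.4%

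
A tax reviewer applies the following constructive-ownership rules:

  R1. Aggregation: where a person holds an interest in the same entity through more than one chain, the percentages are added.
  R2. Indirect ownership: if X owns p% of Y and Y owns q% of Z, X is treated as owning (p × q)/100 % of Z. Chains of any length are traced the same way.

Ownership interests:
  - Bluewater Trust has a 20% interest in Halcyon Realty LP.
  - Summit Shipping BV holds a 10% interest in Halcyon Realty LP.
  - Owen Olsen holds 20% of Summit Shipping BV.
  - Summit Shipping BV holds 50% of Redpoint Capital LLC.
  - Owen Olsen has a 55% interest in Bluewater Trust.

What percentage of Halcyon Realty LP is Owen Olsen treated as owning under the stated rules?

Chain via Bluewater Trust (R2): 55% × 20% = 11% of Halcyon Realty LP.
Chain via Summit Shipping BV (R2): 20% × 10% = 2% of Halcyon Realty LP.
Aggregating (R1): 11% + 2% = 13%.

13%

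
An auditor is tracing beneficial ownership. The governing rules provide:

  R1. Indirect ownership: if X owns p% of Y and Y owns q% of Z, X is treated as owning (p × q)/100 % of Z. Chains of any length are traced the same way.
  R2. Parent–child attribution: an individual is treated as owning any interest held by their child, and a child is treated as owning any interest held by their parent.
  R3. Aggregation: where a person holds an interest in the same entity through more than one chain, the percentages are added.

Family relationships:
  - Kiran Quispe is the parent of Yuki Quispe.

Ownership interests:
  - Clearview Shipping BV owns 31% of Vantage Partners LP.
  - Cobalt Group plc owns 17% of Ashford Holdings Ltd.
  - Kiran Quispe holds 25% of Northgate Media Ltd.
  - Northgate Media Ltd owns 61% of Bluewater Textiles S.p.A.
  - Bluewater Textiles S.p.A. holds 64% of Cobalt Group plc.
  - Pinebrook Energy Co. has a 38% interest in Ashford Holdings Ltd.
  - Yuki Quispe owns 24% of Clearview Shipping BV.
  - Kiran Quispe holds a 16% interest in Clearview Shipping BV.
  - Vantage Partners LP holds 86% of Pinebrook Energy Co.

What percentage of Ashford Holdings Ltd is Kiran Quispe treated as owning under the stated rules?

By parent–child attribution (R2), Kiran Quispe is treated as also owning Yuki Quispe's interest in Clearview Shipping BV, giving 16% + 24% = 40%.
Chain via Clearview Shipping BV → Vantage Partners LP → Pinebrook Energy Co. (R1): 40% × 31% × 86% × 38% = 4.05232% of Ashford Holdings Ltd.
Chain via Northgate Media Ltd → Bluewater Textiles S.p.A. → Cobalt Group plc (R1): 25% × 61% × 64% × 17% = 1.6592% of Ashford Holdings Ltd.
Aggregating (R3): 4.05232% + 1.6592% = 5.71152%.

5.71152%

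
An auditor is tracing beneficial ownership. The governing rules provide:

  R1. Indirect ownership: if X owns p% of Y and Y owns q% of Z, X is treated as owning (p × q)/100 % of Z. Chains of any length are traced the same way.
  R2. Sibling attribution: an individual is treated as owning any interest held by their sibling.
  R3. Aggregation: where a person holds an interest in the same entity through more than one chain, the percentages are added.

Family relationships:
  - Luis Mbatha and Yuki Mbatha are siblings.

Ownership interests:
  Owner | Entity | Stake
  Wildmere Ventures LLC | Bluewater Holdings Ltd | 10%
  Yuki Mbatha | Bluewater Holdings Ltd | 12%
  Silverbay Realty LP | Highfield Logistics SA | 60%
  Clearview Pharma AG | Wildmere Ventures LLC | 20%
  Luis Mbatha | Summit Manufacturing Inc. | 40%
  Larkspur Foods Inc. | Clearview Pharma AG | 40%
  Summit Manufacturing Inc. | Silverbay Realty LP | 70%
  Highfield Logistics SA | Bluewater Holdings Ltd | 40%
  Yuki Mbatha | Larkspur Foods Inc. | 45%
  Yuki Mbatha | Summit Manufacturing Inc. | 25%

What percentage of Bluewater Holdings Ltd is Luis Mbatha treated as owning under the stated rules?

By sibling attribution (R2), Luis Mbatha is treated as also owning Yuki Mbatha's interest in Summit Manufacturing Inc, giving 40% + 25% = 65%.
By sibling attribution (R2), Luis Mbatha is treated as owning Yuki Mbatha's 45% interest in Larkspur Foods Inc.
By sibling attribution (R2), Luis Mbatha is treated as owning Yuki Mbatha's 12% interest in Bluewater Holdings Ltd.
Chain via Summit Manufacturing Inc. → Silverbay Realty LP → Highfield Logistics SA (R1): 65% × 70% × 60% × 40% = 10.92% of Bluewater Holdings Ltd.
Chain via Larkspur Foods Inc. → Clearview Pharma AG → Wildmere Ventures LLC (R1): 45% × 40% × 20% × 10% = 0.36% of Bluewater Holdings Ltd.
Direct interest in Bluewater Holdings Ltd: 12%.
Aggregating (R3): 10.92% + 0.36% + 12% = 23.28%.

23.28%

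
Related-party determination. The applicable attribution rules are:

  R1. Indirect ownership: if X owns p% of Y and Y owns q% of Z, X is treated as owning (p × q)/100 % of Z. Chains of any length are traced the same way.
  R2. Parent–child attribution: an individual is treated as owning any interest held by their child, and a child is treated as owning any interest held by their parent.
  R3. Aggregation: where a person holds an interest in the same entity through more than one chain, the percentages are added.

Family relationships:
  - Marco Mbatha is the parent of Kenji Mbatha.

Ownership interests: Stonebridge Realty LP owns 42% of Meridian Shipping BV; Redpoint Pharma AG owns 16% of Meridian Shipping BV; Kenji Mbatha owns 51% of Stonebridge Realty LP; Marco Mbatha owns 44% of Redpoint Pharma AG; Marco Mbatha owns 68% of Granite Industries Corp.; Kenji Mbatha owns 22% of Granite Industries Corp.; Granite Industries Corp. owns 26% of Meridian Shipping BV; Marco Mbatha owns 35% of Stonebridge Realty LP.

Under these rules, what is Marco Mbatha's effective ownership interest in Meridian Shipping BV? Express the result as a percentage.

66.56%

By parent–child attribution (R2), Marco Mbatha is treated as also owning Kenji Mbatha's interest in Stonebridge Realty LP, giving 35% + 51% = 86%.
By parent–child attribution (R2), Marco Mbatha is treated as also owning Kenji Mbatha's interest in Granite Industries Corp, giving 68% + 22% = 90%.
Chain via Stonebridge Realty LP (R1): 86% × 42% = 36.12% of Meridian Shipping BV.
Chain via Redpoint Pharma AG (R1): 44% × 16% = 7.04% of Meridian Shipping BV.
Chain via Granite Industries Corp. (R1): 90% × 26% = 23.4% of Meridian Shipping BV.
Aggregating (R3): 36.12% + 7.04% + 23.4% = 66.56%.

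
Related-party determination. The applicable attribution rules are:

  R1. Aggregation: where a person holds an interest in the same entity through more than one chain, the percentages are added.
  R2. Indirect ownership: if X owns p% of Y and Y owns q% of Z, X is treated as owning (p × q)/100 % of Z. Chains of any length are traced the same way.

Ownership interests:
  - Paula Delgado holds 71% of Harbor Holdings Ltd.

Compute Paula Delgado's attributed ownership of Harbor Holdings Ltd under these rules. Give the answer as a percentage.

71%

Direct interest in Harbor Holdings Ltd: 71%.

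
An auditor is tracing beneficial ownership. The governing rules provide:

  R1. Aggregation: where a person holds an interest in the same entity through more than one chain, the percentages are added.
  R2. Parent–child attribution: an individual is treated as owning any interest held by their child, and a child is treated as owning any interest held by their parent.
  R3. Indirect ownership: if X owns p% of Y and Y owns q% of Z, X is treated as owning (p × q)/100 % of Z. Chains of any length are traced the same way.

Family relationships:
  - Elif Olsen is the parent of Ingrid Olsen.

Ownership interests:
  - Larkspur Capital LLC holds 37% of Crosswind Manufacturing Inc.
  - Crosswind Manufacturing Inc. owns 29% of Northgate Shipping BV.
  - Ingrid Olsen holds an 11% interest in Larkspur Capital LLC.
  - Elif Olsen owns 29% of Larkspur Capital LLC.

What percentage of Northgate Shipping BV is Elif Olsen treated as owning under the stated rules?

By parent–child attribution (R2), Elif Olsen is treated as also owning Ingrid Olsen's interest in Larkspur Capital LLC, giving 29% + 11% = 40%.
Chain via Larkspur Capital LLC → Crosswind Manufacturing Inc. (R3): 40% × 37% × 29% = 4.292% of Northgate Shipping BV.

4.292%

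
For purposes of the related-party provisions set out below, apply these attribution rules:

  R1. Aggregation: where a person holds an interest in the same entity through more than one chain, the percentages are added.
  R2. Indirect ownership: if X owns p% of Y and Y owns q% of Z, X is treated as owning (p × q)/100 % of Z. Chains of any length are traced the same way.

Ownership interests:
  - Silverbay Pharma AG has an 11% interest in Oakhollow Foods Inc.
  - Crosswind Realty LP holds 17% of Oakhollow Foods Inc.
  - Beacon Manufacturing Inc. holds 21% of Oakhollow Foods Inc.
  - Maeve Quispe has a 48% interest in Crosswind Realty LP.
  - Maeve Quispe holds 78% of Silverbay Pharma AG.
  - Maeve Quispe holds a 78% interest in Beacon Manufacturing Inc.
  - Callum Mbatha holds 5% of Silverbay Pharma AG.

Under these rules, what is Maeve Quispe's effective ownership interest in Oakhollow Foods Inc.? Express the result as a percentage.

33.12%

Chain via Beacon Manufacturing Inc. (R2): 78% × 21% = 16.38% of Oakhollow Foods Inc.
Chain via Crosswind Realty LP (R2): 48% × 17% = 8.16% of Oakhollow Foods Inc.
Chain via Silverbay Pharma AG (R2): 78% × 11% = 8.58% of Oakhollow Foods Inc.
Aggregating (R1): 16.38% + 8.16% + 8.58% = 33.12%.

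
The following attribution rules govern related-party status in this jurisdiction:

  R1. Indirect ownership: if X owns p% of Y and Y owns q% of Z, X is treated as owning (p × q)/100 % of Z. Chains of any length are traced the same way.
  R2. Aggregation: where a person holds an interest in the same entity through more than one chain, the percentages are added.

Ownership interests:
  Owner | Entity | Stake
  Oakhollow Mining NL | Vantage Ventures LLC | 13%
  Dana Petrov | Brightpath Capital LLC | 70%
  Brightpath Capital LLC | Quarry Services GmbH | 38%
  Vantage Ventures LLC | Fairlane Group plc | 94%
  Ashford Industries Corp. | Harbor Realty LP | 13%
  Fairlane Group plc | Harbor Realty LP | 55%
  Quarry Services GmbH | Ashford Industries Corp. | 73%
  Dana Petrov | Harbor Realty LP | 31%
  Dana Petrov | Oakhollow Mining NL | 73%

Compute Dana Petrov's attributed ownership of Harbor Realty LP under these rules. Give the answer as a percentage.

Chain via Brightpath Capital LLC → Quarry Services GmbH → Ashford Industries Corp. (R1): 70% × 38% × 73% × 13% = 2.52434% of Harbor Realty LP.
Chain via Oakhollow Mining NL → Vantage Ventures LLC → Fairlane Group plc (R1): 73% × 13% × 94% × 55% = 4.90633% of Harbor Realty LP.
Direct interest in Harbor Realty LP: 31%.
Aggregating (R2): 2.52434% + 4.90633% + 31% = 38.43067%.

38.43067%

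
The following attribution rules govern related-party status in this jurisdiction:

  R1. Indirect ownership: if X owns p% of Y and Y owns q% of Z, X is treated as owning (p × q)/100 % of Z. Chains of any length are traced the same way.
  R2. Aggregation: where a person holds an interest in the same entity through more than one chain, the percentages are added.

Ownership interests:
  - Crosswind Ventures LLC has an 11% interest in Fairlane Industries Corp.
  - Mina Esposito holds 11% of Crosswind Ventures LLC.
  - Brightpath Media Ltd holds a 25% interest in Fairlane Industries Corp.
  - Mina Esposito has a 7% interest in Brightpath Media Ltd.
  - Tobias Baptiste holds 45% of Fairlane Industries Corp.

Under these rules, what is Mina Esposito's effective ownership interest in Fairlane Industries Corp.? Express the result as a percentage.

2.96%

Chain via Brightpath Media Ltd (R1): 7% × 25% = 1.75% of Fairlane Industries Corp.
Chain via Crosswind Ventures LLC (R1): 11% × 11% = 1.21% of Fairlane Industries Corp.
Aggregating (R2): 1.75% + 1.21% = 2.96%.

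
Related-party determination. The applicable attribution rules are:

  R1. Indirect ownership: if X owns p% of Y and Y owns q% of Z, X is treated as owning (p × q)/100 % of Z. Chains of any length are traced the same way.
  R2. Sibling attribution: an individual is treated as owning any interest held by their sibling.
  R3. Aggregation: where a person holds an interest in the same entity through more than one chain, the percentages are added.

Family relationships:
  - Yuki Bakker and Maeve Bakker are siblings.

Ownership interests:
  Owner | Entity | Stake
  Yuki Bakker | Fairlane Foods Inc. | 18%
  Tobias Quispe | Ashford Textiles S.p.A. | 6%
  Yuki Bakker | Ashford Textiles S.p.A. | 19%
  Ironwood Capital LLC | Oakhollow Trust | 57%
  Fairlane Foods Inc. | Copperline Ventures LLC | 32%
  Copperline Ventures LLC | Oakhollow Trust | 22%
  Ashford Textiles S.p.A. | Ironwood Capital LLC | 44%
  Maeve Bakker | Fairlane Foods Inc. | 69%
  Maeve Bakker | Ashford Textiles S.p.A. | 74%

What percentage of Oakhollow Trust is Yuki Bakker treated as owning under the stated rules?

29.4492%

By sibling attribution (R2), Yuki Bakker is treated as also owning Maeve Bakker's interest in Ashford Textiles S.p.A, giving 19% + 74% = 93%.
By sibling attribution (R2), Yuki Bakker is treated as also owning Maeve Bakker's interest in Fairlane Foods Inc, giving 18% + 69% = 87%.
Chain via Ashford Textiles S.p.A. → Ironwood Capital LLC (R1): 93% × 44% × 57% = 23.3244% of Oakhollow Trust.
Chain via Fairlane Foods Inc. → Copperline Ventures LLC (R1): 87% × 32% × 22% = 6.1248% of Oakhollow Trust.
Aggregating (R3): 23.3244% + 6.1248% = 29.4492%.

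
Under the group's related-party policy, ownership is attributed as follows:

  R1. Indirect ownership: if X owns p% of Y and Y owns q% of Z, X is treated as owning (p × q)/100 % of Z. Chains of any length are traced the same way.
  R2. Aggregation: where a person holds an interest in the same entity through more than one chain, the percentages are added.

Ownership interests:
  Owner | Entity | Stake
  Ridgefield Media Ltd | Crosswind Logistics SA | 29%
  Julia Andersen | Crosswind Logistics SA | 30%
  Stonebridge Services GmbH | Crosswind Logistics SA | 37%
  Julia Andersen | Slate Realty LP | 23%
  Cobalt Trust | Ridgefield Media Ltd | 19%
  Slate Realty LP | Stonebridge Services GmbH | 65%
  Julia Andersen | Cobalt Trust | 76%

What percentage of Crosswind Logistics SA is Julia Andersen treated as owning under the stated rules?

39.7191%

Chain via Slate Realty LP → Stonebridge Services GmbH (R1): 23% × 65% × 37% = 5.5315% of Crosswind Logistics SA.
Chain via Cobalt Trust → Ridgefield Media Ltd (R1): 76% × 19% × 29% = 4.1876% of Crosswind Logistics SA.
Direct interest in Crosswind Logistics SA: 30%.
Aggregating (R2): 5.5315% + 4.1876% + 30% = 39.7191%.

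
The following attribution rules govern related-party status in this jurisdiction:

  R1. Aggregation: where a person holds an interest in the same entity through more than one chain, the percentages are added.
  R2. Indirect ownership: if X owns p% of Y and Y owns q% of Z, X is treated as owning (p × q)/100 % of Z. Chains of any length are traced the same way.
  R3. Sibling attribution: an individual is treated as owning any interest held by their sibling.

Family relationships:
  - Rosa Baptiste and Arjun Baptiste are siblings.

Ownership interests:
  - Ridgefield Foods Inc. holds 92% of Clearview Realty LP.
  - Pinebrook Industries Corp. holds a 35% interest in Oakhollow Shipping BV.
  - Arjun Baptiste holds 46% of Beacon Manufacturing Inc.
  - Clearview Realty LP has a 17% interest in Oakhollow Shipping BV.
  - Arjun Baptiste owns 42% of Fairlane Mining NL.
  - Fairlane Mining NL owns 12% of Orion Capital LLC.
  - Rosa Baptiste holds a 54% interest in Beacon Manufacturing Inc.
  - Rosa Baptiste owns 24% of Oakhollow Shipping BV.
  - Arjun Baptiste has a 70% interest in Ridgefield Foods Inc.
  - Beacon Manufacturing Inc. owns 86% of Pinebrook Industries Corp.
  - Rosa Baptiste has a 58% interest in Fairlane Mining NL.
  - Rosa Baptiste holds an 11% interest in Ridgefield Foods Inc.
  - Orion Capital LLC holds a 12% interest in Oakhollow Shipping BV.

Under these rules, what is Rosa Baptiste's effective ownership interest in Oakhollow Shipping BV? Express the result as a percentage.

By sibling attribution (R3), Rosa Baptiste is treated as also owning Arjun Baptiste's interest in Beacon Manufacturing Inc, giving 54% + 46% = 100%.
By sibling attribution (R3), Rosa Baptiste is treated as also owning Arjun Baptiste's interest in Ridgefield Foods Inc, giving 11% + 70% = 81%.
By sibling attribution (R3), Rosa Baptiste is treated as also owning Arjun Baptiste's interest in Fairlane Mining NL, giving 58% + 42% = 100%.
Chain via Beacon Manufacturing Inc. → Pinebrook Industries Corp. (R2): 100% × 86% × 35% = 30.1% of Oakhollow Shipping BV.
Chain via Ridgefield Foods Inc. → Clearview Realty LP (R2): 81% × 92% × 17% = 12.6684% of Oakhollow Shipping BV.
Chain via Fairlane Mining NL → Orion Capital LLC (R2): 100% × 12% × 12% = 1.44% of Oakhollow Shipping BV.
Direct interest in Oakhollow Shipping BV: 24%.
Aggregating (R1): 30.1% + 12.6684% + 1.44% + 24% = 68.2084%.

68.2084%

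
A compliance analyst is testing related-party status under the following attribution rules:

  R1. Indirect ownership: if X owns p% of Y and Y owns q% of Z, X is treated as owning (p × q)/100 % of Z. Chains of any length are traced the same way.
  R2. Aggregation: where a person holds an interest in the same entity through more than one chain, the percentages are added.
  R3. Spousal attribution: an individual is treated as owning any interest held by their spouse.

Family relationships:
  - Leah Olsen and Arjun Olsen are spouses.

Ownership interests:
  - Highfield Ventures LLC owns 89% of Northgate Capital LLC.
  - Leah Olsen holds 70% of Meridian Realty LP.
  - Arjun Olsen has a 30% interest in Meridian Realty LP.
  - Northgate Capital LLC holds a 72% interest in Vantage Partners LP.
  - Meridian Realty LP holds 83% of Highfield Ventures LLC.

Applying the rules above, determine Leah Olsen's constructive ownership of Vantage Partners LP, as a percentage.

53.1864%

By spousal attribution (R3), Leah Olsen is treated as also owning Arjun Olsen's interest in Meridian Realty LP, giving 70% + 30% = 100%.
Chain via Meridian Realty LP → Highfield Ventures LLC → Northgate Capital LLC (R1): 100% × 83% × 89% × 72% = 53.1864% of Vantage Partners LP.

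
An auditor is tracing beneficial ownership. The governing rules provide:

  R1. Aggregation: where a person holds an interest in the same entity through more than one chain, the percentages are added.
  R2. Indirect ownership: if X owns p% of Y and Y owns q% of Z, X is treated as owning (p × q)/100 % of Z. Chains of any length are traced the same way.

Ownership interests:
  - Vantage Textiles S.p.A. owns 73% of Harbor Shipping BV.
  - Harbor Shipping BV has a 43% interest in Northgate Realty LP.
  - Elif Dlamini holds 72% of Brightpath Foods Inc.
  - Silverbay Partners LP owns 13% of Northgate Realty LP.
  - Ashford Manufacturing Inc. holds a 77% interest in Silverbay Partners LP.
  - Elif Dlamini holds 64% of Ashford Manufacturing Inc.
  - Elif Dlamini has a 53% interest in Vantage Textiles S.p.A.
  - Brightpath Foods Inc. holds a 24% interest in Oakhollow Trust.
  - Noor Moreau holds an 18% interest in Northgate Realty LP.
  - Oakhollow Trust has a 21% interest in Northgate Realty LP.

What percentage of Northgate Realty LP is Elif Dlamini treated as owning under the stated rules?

26.6719%

Chain via Brightpath Foods Inc. → Oakhollow Trust (R2): 72% × 24% × 21% = 3.6288% of Northgate Realty LP.
Chain via Vantage Textiles S.p.A. → Harbor Shipping BV (R2): 53% × 73% × 43% = 16.6367% of Northgate Realty LP.
Chain via Ashford Manufacturing Inc. → Silverbay Partners LP (R2): 64% × 77% × 13% = 6.4064% of Northgate Realty LP.
Aggregating (R1): 3.6288% + 16.6367% + 6.4064% = 26.6719%.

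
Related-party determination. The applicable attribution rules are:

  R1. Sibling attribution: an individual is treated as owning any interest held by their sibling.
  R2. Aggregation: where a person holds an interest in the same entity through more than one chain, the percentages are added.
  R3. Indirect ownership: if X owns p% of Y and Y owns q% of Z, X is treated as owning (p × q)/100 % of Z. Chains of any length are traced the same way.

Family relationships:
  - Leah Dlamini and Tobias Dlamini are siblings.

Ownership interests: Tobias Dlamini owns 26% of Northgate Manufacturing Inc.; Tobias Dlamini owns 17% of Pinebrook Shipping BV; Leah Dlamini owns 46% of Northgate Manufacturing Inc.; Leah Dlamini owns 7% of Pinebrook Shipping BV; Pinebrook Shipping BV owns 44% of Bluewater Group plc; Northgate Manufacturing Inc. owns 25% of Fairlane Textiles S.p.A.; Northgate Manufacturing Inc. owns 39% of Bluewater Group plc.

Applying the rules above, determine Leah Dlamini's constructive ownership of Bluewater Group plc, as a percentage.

By sibling attribution (R1), Leah Dlamini is treated as also owning Tobias Dlamini's interest in Northgate Manufacturing Inc, giving 46% + 26% = 72%.
By sibling attribution (R1), Leah Dlamini is treated as also owning Tobias Dlamini's interest in Pinebrook Shipping BV, giving 7% + 17% = 24%.
Chain via Northgate Manufacturing Inc. (R3): 72% × 39% = 28.08% of Bluewater Group plc.
Chain via Pinebrook Shipping BV (R3): 24% × 44% = 10.56% of Bluewater Group plc.
Aggregating (R2): 28.08% + 10.56% = 38.64%.

38.64%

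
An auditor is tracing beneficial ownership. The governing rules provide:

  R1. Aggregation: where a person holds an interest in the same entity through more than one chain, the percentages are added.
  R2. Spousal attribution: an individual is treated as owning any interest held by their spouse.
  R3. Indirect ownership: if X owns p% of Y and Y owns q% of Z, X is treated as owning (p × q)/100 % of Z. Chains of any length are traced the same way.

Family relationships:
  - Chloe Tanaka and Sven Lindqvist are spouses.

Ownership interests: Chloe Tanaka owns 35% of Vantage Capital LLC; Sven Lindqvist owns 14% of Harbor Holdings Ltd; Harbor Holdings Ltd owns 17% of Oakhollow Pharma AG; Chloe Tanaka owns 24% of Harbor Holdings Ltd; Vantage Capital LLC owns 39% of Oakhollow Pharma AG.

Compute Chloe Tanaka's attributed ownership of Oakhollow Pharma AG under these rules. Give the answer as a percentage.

20.11%

By spousal attribution (R2), Chloe Tanaka is treated as also owning Sven Lindqvist's interest in Harbor Holdings Ltd, giving 24% + 14% = 38%.
Chain via Vantage Capital LLC (R3): 35% × 39% = 13.65% of Oakhollow Pharma AG.
Chain via Harbor Holdings Ltd (R3): 38% × 17% = 6.46% of Oakhollow Pharma AG.
Aggregating (R1): 13.65% + 6.46% = 20.11%.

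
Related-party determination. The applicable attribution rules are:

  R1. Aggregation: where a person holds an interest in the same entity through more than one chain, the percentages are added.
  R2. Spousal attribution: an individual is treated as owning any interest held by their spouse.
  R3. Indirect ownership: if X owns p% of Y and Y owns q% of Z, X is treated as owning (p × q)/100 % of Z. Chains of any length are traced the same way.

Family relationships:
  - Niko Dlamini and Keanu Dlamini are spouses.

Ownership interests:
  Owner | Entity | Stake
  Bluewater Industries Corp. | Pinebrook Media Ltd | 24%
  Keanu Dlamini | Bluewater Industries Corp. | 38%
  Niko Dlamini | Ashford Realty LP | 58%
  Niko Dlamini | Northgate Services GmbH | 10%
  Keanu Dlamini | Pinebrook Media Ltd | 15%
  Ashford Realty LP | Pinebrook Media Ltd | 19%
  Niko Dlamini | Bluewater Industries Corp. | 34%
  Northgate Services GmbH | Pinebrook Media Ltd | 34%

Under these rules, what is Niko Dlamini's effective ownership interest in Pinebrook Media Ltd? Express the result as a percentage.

46.7%

By spousal attribution (R2), Niko Dlamini is treated as also owning Keanu Dlamini's interest in Bluewater Industries Corp, giving 34% + 38% = 72%.
By spousal attribution (R2), Niko Dlamini is treated as owning Keanu Dlamini's 15% interest in Pinebrook Media Ltd.
Chain via Bluewater Industries Corp. (R3): 72% × 24% = 17.28% of Pinebrook Media Ltd.
Chain via Northgate Services GmbH (R3): 10% × 34% = 3.4% of Pinebrook Media Ltd.
Chain via Ashford Realty LP (R3): 58% × 19% = 11.02% of Pinebrook Media Ltd.
Direct interest in Pinebrook Media Ltd: 15%.
Aggregating (R1): 17.28% + 3.4% + 11.02% + 15% = 46.7%.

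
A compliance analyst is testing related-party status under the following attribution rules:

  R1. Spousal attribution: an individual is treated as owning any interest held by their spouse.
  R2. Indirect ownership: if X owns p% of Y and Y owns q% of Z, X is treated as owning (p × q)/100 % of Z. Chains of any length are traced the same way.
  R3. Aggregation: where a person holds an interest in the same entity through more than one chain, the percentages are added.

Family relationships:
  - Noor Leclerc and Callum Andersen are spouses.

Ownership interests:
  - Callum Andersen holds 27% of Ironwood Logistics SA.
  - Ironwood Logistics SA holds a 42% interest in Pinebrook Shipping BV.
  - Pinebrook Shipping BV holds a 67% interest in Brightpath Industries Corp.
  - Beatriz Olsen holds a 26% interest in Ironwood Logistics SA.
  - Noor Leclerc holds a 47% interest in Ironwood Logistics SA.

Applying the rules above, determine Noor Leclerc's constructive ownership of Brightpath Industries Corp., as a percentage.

20.8236%

By spousal attribution (R1), Noor Leclerc is treated as also owning Callum Andersen's interest in Ironwood Logistics SA, giving 47% + 27% = 74%.
Chain via Ironwood Logistics SA → Pinebrook Shipping BV (R2): 74% × 42% × 67% = 20.8236% of Brightpath Industries Corp.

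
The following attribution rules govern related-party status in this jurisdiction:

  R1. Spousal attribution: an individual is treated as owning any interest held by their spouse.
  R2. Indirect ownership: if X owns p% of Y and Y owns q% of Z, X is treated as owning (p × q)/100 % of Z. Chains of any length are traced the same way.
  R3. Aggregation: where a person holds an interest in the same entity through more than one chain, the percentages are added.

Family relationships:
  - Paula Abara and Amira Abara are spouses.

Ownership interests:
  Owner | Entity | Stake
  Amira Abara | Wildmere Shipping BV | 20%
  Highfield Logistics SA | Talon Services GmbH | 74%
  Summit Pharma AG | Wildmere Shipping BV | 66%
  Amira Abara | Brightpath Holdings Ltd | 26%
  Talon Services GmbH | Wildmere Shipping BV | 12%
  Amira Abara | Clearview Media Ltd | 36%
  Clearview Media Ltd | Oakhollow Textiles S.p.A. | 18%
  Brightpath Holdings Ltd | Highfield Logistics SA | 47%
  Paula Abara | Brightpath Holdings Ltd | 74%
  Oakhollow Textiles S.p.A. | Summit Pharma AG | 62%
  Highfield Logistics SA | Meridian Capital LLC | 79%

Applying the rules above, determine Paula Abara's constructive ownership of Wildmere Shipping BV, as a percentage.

By spousal attribution (R1), Paula Abara is treated as also owning Amira Abara's interest in Brightpath Holdings Ltd, giving 74% + 26% = 100%.
By spousal attribution (R1), Paula Abara is treated as owning Amira Abara's 36% interest in Clearview Media Ltd.
By spousal attribution (R1), Paula Abara is treated as owning Amira Abara's 20% interest in Wildmere Shipping BV.
Chain via Brightpath Holdings Ltd → Highfield Logistics SA → Talon Services GmbH (R2): 100% × 47% × 74% × 12% = 4.1736% of Wildmere Shipping BV.
Chain via Clearview Media Ltd → Oakhollow Textiles S.p.A. → Summit Pharma AG (R2): 36% × 18% × 62% × 66% = 2.651616% of Wildmere Shipping BV.
Direct interest in Wildmere Shipping BV: 20%.
Aggregating (R3): 4.1736% + 2.651616% + 20% = 26.825216%.

26.825216%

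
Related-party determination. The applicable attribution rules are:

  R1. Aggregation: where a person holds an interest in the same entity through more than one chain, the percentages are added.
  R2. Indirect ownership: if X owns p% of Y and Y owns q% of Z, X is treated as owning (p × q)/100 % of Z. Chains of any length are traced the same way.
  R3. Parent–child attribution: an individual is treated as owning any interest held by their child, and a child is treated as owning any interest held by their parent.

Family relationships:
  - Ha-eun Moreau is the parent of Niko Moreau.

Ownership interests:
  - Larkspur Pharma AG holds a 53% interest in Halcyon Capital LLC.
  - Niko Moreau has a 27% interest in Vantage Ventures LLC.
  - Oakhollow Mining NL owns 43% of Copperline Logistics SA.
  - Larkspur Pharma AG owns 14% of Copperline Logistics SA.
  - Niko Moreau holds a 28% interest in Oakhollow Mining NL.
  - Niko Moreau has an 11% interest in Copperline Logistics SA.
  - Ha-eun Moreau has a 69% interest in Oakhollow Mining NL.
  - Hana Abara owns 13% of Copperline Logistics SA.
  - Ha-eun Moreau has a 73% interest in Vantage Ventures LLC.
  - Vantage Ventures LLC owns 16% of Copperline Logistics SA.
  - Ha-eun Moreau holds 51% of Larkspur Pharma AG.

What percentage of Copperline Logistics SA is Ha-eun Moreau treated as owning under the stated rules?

75.85%

By parent–child attribution (R3), Ha-eun Moreau is treated as also owning Niko Moreau's interest in Vantage Ventures LLC, giving 73% + 27% = 100%.
By parent–child attribution (R3), Ha-eun Moreau is treated as also owning Niko Moreau's interest in Oakhollow Mining NL, giving 69% + 28% = 97%.
By parent–child attribution (R3), Ha-eun Moreau is treated as owning Niko Moreau's 11% interest in Copperline Logistics SA.
Chain via Vantage Ventures LLC (R2): 100% × 16% = 16% of Copperline Logistics SA.
Chain via Oakhollow Mining NL (R2): 97% × 43% = 41.71% of Copperline Logistics SA.
Chain via Larkspur Pharma AG (R2): 51% × 14% = 7.14% of Copperline Logistics SA.
Direct interest in Copperline Logistics SA: 11%.
Aggregating (R1): 16% + 41.71% + 7.14% + 11% = 75.85%.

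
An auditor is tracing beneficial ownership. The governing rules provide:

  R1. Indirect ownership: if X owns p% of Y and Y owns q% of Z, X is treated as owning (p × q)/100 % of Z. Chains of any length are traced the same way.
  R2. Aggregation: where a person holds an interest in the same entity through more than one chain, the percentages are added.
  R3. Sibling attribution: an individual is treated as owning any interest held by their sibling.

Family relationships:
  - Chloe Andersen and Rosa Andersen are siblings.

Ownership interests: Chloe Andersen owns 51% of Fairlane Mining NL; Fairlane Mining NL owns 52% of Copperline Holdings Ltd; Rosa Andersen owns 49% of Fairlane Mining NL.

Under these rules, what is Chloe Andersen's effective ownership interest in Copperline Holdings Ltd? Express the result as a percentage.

By sibling attribution (R3), Chloe Andersen is treated as also owning Rosa Andersen's interest in Fairlane Mining NL, giving 51% + 49% = 100%.
Chain via Fairlane Mining NL (R1): 100% × 52% = 52% of Copperline Holdings Ltd.

52%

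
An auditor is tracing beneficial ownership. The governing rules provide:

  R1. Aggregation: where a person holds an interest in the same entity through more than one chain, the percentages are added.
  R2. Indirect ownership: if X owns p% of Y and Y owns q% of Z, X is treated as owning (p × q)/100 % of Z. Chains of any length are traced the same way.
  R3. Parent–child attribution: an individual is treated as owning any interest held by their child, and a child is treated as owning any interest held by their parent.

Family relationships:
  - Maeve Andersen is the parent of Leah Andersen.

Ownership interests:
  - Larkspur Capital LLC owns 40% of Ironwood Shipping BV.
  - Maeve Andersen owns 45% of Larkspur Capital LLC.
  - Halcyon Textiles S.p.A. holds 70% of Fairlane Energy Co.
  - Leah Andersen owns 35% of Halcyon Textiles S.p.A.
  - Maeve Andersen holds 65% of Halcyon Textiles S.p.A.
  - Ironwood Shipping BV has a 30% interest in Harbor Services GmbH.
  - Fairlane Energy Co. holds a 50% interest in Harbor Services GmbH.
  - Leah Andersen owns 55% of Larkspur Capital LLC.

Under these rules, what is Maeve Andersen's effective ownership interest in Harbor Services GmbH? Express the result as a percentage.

By parent–child attribution (R3), Maeve Andersen is treated as also owning Leah Andersen's interest in Larkspur Capital LLC, giving 45% + 55% = 100%.
By parent–child attribution (R3), Maeve Andersen is treated as also owning Leah Andersen's interest in Halcyon Textiles S.p.A, giving 65% + 35% = 100%.
Chain via Larkspur Capital LLC → Ironwood Shipping BV (R2): 100% × 40% × 30% = 12% of Harbor Services GmbH.
Chain via Halcyon Textiles S.p.A. → Fairlane Energy Co. (R2): 100% × 70% × 50% = 35% of Harbor Services GmbH.
Aggregating (R1): 12% + 35% = 47%.

47%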